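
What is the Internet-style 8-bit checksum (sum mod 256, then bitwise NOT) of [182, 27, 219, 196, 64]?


Sum = 688 mod 256 = 176
Complement = 79

79


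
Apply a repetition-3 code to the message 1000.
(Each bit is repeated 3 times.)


Each bit -> 3 copies

111000000000


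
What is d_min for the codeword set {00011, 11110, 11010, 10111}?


Comparing all pairs, minimum distance: 1
Can detect 0 errors, correct 0 errors

1


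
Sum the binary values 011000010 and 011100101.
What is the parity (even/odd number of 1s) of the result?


011000010 = 194
011100101 = 229
Sum = 423 = 110100111
1s count = 6

even parity (6 ones in 110100111)


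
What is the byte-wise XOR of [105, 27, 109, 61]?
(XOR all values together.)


XOR chain: 105 ^ 27 ^ 109 ^ 61 = 34

34


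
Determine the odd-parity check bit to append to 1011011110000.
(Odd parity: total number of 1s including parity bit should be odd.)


Number of 1s in data: 7
Parity bit: 0

0


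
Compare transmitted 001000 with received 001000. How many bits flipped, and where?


XOR: 000000

0 errors (received matches sent)


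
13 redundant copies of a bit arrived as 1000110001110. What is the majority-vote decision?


Ones: 6 out of 13
Threshold: 7

0 (6/13 voted 1)


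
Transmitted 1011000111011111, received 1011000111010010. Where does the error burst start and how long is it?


XOR: 0000000000001101

Burst at position 12, length 4


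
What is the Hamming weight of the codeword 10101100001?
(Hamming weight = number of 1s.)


Counting 1s in 10101100001

5


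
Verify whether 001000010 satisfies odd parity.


Number of 1s: 2

No, parity error (2 ones)


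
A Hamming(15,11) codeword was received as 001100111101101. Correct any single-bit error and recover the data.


Syndrome = 5: error at position 5

Data: 11011101101 (corrected bit 5)


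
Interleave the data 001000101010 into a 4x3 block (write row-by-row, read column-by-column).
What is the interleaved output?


Matrix:
  001
  000
  101
  010
Read columns: 001000011010

001000011010


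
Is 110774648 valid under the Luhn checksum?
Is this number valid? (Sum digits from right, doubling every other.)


Luhn sum = 45
45 mod 10 = 5

Invalid (Luhn sum mod 10 = 5)


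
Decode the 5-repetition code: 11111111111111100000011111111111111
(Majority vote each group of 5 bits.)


Groups: 11111, 11111, 11111, 00000, 01111, 11111, 11111
Majority votes: 1110111

1110111


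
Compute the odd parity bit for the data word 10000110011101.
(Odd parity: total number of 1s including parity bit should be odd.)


Number of 1s in data: 7
Parity bit: 0

0


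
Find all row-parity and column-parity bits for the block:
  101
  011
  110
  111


Row parities: 0001
Column parities: 111

Row P: 0001, Col P: 111, Corner: 1


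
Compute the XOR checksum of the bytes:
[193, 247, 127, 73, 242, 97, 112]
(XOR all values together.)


XOR chain: 193 ^ 247 ^ 127 ^ 73 ^ 242 ^ 97 ^ 112 = 227

227


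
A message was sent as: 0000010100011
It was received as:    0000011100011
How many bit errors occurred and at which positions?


XOR: 0000001000000

1 error(s) at position(s): 6


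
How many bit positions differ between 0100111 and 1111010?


XOR: 1011101
Count of 1s: 5

5


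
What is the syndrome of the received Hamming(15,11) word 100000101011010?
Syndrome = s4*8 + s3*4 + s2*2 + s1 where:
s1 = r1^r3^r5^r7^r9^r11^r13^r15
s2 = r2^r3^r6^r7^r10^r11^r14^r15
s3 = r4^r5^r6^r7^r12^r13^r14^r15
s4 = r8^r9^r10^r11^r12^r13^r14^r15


s1=0, s2=1, s3=1, s4=0

Syndrome = 6 (error at position 6)


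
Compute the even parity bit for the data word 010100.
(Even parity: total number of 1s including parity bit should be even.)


Number of 1s in data: 2
Parity bit: 0

0


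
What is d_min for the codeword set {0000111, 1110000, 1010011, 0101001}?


Comparing all pairs, minimum distance: 3
Can detect 2 errors, correct 1 errors

3


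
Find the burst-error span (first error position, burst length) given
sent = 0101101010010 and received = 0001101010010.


XOR: 0100000000000

Burst at position 1, length 1


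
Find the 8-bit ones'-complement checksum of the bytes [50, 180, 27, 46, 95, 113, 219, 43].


Sum = 773 mod 256 = 5
Complement = 250

250


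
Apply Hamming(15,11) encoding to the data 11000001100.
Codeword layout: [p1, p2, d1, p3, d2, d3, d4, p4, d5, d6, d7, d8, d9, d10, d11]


Parity bits: p1=1, p2=1, p3=1, p4=0

111110000001100


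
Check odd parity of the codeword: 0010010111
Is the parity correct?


Number of 1s: 5

Yes, parity is correct (5 ones)


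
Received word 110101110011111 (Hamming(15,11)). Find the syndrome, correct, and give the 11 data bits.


Syndrome = 5: error at position 5

Data: 01110011111 (corrected bit 5)


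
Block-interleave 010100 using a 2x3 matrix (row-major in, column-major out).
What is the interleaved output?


Matrix:
  010
  100
Read columns: 011000

011000


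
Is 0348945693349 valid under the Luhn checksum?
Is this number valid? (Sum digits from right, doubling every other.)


Luhn sum = 77
77 mod 10 = 7

Invalid (Luhn sum mod 10 = 7)


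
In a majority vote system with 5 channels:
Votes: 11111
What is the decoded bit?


Ones: 5 out of 5
Threshold: 3

1 (5/5 voted 1)


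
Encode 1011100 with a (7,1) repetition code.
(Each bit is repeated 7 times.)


Each bit -> 7 copies

1111111000000011111111111111111111100000000000000


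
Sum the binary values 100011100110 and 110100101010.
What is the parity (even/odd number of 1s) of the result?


100011100110 = 2278
110100101010 = 3370
Sum = 5648 = 1011000010000
1s count = 4

even parity (4 ones in 1011000010000)


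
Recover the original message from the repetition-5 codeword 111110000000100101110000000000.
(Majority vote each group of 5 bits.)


Groups: 11111, 00000, 00100, 10111, 00000, 00000
Majority votes: 100100

100100


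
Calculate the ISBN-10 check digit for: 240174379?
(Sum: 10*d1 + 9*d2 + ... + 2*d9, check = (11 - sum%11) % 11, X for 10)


Weighted sum: 176
176 mod 11 = 0

Check digit: 0


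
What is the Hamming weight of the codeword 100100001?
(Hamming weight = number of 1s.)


Counting 1s in 100100001

3


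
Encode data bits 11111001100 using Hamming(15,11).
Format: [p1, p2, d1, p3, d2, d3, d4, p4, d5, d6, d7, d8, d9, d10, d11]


Parity bits: p1=1, p2=1, p3=1, p4=1

111111111001100


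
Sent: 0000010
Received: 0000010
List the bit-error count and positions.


XOR: 0000000

0 errors (received matches sent)


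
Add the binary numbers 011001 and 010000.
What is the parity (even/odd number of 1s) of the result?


011001 = 25
010000 = 16
Sum = 41 = 101001
1s count = 3

odd parity (3 ones in 101001)


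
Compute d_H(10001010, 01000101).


XOR: 11001111
Count of 1s: 6

6


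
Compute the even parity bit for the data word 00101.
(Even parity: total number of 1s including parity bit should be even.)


Number of 1s in data: 2
Parity bit: 0

0


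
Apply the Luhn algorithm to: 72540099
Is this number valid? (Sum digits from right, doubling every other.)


Luhn sum = 30
30 mod 10 = 0

Valid (Luhn sum mod 10 = 0)


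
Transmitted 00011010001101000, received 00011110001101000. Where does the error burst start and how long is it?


XOR: 00000100000000000

Burst at position 5, length 1


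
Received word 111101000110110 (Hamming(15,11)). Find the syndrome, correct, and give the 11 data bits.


Syndrome = 0: no error detected

Data: 10100110110 (no errors)


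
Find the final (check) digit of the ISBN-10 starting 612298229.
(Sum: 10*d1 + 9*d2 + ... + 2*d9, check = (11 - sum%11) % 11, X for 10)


Weighted sum: 225
225 mod 11 = 5

Check digit: 6


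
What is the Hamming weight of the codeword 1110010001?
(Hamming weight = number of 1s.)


Counting 1s in 1110010001

5


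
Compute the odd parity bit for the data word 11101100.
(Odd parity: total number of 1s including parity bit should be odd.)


Number of 1s in data: 5
Parity bit: 0

0


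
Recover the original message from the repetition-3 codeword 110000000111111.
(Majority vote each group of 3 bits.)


Groups: 110, 000, 000, 111, 111
Majority votes: 10011

10011


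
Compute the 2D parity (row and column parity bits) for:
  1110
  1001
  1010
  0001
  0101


Row parities: 10010
Column parities: 1001

Row P: 10010, Col P: 1001, Corner: 0


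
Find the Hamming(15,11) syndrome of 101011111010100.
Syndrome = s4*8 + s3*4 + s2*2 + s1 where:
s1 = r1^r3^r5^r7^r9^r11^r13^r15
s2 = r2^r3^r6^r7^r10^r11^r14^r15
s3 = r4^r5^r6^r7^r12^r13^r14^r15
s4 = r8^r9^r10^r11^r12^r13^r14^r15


s1=1, s2=0, s3=0, s4=0

Syndrome = 1 (error at position 1)


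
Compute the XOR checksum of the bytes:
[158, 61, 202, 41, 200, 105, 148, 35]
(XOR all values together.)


XOR chain: 158 ^ 61 ^ 202 ^ 41 ^ 200 ^ 105 ^ 148 ^ 35 = 86

86


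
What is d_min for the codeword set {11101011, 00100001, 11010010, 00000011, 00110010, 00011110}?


Comparing all pairs, minimum distance: 2
Can detect 1 errors, correct 0 errors

2


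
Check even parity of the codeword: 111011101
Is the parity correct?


Number of 1s: 7

No, parity error (7 ones)


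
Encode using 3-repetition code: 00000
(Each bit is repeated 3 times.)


Each bit -> 3 copies

000000000000000


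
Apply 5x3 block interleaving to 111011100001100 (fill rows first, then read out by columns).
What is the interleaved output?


Matrix:
  111
  011
  100
  001
  100
Read columns: 101011100011010

101011100011010


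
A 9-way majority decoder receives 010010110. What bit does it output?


Ones: 4 out of 9
Threshold: 5

0 (4/9 voted 1)


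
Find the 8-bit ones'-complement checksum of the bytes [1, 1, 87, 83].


Sum = 172 mod 256 = 172
Complement = 83

83


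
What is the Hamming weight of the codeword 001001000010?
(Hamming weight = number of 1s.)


Counting 1s in 001001000010

3


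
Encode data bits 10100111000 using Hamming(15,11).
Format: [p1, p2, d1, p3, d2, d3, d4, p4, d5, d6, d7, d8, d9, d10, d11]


Parity bits: p1=0, p2=0, p3=0, p4=1

001001010111000


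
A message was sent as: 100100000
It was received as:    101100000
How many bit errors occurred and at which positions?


XOR: 001000000

1 error(s) at position(s): 2


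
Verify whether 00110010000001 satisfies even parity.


Number of 1s: 4

Yes, parity is correct (4 ones)


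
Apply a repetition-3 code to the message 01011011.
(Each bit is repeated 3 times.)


Each bit -> 3 copies

000111000111111000111111


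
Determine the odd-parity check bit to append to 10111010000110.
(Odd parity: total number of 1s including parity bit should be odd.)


Number of 1s in data: 7
Parity bit: 0

0


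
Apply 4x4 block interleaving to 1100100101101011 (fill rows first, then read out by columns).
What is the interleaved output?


Matrix:
  1100
  1001
  0110
  1011
Read columns: 1101101000110101

1101101000110101


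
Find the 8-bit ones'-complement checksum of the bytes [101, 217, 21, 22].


Sum = 361 mod 256 = 105
Complement = 150

150


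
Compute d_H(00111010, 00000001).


XOR: 00111011
Count of 1s: 5

5


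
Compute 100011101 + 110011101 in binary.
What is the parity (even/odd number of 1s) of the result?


100011101 = 285
110011101 = 413
Sum = 698 = 1010111010
1s count = 6

even parity (6 ones in 1010111010)


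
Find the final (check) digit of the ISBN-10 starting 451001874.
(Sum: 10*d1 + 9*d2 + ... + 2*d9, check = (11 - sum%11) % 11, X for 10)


Weighted sum: 159
159 mod 11 = 5

Check digit: 6


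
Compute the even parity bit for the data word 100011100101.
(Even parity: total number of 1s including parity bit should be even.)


Number of 1s in data: 6
Parity bit: 0

0


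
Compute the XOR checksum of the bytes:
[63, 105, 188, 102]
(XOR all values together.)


XOR chain: 63 ^ 105 ^ 188 ^ 102 = 140

140


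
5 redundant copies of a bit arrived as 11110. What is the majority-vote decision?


Ones: 4 out of 5
Threshold: 3

1 (4/5 voted 1)


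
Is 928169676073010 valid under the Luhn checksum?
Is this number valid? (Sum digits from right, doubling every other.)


Luhn sum = 70
70 mod 10 = 0

Valid (Luhn sum mod 10 = 0)


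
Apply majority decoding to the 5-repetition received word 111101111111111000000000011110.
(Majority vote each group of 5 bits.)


Groups: 11110, 11111, 11111, 00000, 00000, 11110
Majority votes: 111001

111001


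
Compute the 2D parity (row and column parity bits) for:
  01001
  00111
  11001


Row parities: 011
Column parities: 10111

Row P: 011, Col P: 10111, Corner: 0


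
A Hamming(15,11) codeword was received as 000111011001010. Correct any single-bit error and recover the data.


Syndrome = 4: error at position 4

Data: 01101001010 (corrected bit 4)


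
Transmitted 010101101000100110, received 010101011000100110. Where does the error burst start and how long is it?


XOR: 000000110000000000

Burst at position 6, length 2


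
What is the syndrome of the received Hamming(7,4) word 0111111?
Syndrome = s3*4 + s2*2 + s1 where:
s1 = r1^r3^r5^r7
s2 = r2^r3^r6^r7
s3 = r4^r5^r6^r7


s1=1, s2=0, s3=0

Syndrome = 1 (error at position 1)


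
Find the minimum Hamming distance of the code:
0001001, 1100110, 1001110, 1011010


Comparing all pairs, minimum distance: 2
Can detect 1 errors, correct 0 errors

2


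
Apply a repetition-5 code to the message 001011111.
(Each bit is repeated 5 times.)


Each bit -> 5 copies

000000000011111000001111111111111111111111111


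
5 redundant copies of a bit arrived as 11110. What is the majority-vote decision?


Ones: 4 out of 5
Threshold: 3

1 (4/5 voted 1)


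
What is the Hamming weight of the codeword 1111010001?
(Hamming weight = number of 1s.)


Counting 1s in 1111010001

6


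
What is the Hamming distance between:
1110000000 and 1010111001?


XOR: 0100111001
Count of 1s: 5

5


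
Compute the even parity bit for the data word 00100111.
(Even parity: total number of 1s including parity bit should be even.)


Number of 1s in data: 4
Parity bit: 0

0


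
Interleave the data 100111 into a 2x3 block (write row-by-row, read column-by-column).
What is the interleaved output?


Matrix:
  100
  111
Read columns: 110101

110101


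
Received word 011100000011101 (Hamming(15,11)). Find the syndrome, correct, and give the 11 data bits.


Syndrome = 0: no error detected

Data: 10000011101 (no errors)


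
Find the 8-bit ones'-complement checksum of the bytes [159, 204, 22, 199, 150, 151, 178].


Sum = 1063 mod 256 = 39
Complement = 216

216


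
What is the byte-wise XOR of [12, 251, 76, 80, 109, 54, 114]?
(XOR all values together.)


XOR chain: 12 ^ 251 ^ 76 ^ 80 ^ 109 ^ 54 ^ 114 = 194

194


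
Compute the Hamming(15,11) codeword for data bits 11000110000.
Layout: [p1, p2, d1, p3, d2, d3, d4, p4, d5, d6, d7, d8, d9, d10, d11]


Parity bits: p1=1, p2=1, p3=1, p4=0

111110000110000


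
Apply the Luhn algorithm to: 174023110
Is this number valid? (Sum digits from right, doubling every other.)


Luhn sum = 21
21 mod 10 = 1

Invalid (Luhn sum mod 10 = 1)


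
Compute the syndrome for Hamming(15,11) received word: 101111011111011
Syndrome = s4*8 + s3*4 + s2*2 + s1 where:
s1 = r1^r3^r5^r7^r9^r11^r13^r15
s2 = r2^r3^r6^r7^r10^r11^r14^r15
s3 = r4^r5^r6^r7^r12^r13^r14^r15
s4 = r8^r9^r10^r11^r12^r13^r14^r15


s1=0, s2=0, s3=0, s4=1

Syndrome = 8 (error at position 8)


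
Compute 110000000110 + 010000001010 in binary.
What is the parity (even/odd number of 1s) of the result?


110000000110 = 3078
010000001010 = 1034
Sum = 4112 = 1000000010000
1s count = 2

even parity (2 ones in 1000000010000)


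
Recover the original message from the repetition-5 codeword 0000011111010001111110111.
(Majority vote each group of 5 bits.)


Groups: 00000, 11111, 01000, 11111, 10111
Majority votes: 01011

01011


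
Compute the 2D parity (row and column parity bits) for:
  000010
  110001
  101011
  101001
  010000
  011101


Row parities: 110110
Column parities: 111100

Row P: 110110, Col P: 111100, Corner: 0


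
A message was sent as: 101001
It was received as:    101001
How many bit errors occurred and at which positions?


XOR: 000000

0 errors (received matches sent)


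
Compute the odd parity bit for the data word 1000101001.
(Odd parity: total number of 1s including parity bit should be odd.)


Number of 1s in data: 4
Parity bit: 1

1


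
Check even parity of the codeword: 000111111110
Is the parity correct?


Number of 1s: 8

Yes, parity is correct (8 ones)


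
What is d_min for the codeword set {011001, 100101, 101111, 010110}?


Comparing all pairs, minimum distance: 2
Can detect 1 errors, correct 0 errors

2


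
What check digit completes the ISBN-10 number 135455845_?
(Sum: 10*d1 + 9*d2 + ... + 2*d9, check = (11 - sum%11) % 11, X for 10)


Weighted sum: 214
214 mod 11 = 5

Check digit: 6


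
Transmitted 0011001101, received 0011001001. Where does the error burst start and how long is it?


XOR: 0000000100

Burst at position 7, length 1


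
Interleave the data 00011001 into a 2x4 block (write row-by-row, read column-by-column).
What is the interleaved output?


Matrix:
  0001
  1001
Read columns: 01000011

01000011


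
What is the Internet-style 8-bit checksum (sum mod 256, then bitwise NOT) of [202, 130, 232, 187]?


Sum = 751 mod 256 = 239
Complement = 16

16


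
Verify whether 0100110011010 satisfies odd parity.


Number of 1s: 6

No, parity error (6 ones)


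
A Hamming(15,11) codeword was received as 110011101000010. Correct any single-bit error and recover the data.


Syndrome = 0: no error detected

Data: 01111000010 (no errors)


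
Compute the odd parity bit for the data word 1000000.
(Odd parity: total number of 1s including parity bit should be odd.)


Number of 1s in data: 1
Parity bit: 0

0


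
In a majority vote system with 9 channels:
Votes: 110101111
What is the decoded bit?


Ones: 7 out of 9
Threshold: 5

1 (7/9 voted 1)


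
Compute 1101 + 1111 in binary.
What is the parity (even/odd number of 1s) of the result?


1101 = 13
1111 = 15
Sum = 28 = 11100
1s count = 3

odd parity (3 ones in 11100)


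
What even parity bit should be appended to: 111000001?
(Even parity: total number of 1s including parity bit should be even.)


Number of 1s in data: 4
Parity bit: 0

0


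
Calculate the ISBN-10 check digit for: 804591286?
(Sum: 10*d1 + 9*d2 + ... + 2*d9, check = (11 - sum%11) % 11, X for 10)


Weighted sum: 250
250 mod 11 = 8

Check digit: 3


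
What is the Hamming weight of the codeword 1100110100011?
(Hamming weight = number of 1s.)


Counting 1s in 1100110100011

7


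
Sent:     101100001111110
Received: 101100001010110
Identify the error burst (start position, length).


XOR: 000000000101000

Burst at position 9, length 3


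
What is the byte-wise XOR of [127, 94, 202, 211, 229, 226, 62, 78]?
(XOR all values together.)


XOR chain: 127 ^ 94 ^ 202 ^ 211 ^ 229 ^ 226 ^ 62 ^ 78 = 79

79


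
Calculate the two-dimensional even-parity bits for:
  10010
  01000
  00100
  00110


Row parities: 0110
Column parities: 11000

Row P: 0110, Col P: 11000, Corner: 0


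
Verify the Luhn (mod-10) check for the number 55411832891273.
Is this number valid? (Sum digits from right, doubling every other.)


Luhn sum = 61
61 mod 10 = 1

Invalid (Luhn sum mod 10 = 1)


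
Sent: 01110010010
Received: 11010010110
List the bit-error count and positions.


XOR: 10100000100

3 error(s) at position(s): 0, 2, 8


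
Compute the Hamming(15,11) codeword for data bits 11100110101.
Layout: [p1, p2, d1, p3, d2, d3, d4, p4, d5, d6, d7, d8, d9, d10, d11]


Parity bits: p1=1, p2=1, p3=0, p4=0

111011000110101


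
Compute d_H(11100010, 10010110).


XOR: 01110100
Count of 1s: 4

4


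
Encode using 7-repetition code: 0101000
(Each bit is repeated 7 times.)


Each bit -> 7 copies

0000000111111100000001111111000000000000000000000


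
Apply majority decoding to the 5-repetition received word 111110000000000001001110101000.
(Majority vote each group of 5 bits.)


Groups: 11111, 00000, 00000, 00100, 11101, 01000
Majority votes: 100010

100010


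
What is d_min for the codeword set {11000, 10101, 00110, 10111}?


Comparing all pairs, minimum distance: 1
Can detect 0 errors, correct 0 errors

1


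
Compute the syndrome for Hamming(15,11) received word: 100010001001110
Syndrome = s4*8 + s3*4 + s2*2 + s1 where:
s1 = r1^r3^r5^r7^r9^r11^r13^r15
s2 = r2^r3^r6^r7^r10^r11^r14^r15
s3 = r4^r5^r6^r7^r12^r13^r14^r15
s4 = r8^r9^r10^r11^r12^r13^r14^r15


s1=0, s2=1, s3=0, s4=0

Syndrome = 2 (error at position 2)


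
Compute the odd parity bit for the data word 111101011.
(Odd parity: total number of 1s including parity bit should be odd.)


Number of 1s in data: 7
Parity bit: 0

0


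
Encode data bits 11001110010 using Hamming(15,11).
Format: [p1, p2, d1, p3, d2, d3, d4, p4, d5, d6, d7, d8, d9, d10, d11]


Parity bits: p1=0, p2=0, p3=0, p4=0

001010001110010


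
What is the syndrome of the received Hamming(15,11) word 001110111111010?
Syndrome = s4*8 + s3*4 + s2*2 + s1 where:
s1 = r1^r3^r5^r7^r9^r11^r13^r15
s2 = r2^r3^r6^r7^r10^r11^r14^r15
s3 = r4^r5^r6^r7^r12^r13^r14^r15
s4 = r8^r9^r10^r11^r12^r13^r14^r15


s1=1, s2=1, s3=1, s4=0

Syndrome = 7 (error at position 7)


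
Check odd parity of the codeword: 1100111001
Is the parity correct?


Number of 1s: 6

No, parity error (6 ones)


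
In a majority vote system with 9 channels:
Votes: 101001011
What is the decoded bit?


Ones: 5 out of 9
Threshold: 5

1 (5/9 voted 1)


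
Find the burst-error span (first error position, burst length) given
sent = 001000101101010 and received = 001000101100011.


XOR: 000000000001001

Burst at position 11, length 4


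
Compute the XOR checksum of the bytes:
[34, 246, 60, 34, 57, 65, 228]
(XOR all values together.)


XOR chain: 34 ^ 246 ^ 60 ^ 34 ^ 57 ^ 65 ^ 228 = 86

86


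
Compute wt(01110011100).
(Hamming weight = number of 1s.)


Counting 1s in 01110011100

6


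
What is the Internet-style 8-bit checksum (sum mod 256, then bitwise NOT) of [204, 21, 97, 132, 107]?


Sum = 561 mod 256 = 49
Complement = 206

206


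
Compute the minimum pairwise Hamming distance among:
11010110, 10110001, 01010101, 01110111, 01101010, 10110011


Comparing all pairs, minimum distance: 1
Can detect 0 errors, correct 0 errors

1


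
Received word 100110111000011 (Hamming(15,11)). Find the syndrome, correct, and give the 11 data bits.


Syndrome = 7: error at position 7

Data: 01001000011 (corrected bit 7)


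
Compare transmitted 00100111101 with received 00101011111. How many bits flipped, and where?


XOR: 00001100010

3 error(s) at position(s): 4, 5, 9


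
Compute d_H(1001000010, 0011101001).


XOR: 1010101011
Count of 1s: 6

6


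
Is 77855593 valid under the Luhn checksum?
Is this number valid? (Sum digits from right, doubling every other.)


Luhn sum = 42
42 mod 10 = 2

Invalid (Luhn sum mod 10 = 2)


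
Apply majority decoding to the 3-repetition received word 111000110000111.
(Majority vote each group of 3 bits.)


Groups: 111, 000, 110, 000, 111
Majority votes: 10101

10101


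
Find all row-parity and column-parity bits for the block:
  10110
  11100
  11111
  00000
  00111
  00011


Row parities: 111010
Column parities: 10001

Row P: 111010, Col P: 10001, Corner: 0


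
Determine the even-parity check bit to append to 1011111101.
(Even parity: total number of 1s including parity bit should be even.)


Number of 1s in data: 8
Parity bit: 0

0


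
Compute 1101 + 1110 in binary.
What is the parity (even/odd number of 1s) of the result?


1101 = 13
1110 = 14
Sum = 27 = 11011
1s count = 4

even parity (4 ones in 11011)


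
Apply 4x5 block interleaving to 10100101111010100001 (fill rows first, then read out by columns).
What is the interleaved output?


Matrix:
  10100
  10111
  10101
  00001
Read columns: 11100000111001000111

11100000111001000111


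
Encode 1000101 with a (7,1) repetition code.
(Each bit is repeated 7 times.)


Each bit -> 7 copies

1111111000000000000000000000111111100000001111111


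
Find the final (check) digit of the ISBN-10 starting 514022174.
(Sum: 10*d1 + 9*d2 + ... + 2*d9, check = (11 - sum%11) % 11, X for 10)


Weighted sum: 146
146 mod 11 = 3

Check digit: 8


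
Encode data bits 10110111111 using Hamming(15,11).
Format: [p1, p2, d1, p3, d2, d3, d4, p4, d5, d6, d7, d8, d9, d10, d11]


Parity bits: p1=1, p2=1, p3=0, p4=0

111001100111111


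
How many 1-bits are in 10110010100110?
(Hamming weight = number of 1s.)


Counting 1s in 10110010100110

7


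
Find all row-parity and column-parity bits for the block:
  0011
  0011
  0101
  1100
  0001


Row parities: 00001
Column parities: 1000

Row P: 00001, Col P: 1000, Corner: 1


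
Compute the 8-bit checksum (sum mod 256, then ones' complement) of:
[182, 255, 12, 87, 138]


Sum = 674 mod 256 = 162
Complement = 93

93


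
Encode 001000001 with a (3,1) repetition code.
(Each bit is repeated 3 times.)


Each bit -> 3 copies

000000111000000000000000111


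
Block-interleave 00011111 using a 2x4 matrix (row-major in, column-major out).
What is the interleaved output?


Matrix:
  0001
  1111
Read columns: 01010111

01010111


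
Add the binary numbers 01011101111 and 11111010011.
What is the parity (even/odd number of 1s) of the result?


01011101111 = 751
11111010011 = 2003
Sum = 2754 = 101011000010
1s count = 5

odd parity (5 ones in 101011000010)


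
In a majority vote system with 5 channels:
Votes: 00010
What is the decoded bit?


Ones: 1 out of 5
Threshold: 3

0 (1/5 voted 1)


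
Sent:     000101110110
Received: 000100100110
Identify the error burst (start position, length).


XOR: 000001010000

Burst at position 5, length 3


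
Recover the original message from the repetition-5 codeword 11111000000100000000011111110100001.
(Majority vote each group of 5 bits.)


Groups: 11111, 00000, 01000, 00000, 01111, 11101, 00001
Majority votes: 1000110

1000110


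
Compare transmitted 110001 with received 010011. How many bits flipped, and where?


XOR: 100010

2 error(s) at position(s): 0, 4


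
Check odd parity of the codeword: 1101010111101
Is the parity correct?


Number of 1s: 9

Yes, parity is correct (9 ones)


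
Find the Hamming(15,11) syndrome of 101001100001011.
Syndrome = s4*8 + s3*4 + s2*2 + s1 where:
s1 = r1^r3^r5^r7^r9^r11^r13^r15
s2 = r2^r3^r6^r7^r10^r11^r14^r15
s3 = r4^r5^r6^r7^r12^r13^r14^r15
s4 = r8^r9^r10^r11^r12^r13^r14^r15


s1=0, s2=1, s3=1, s4=1

Syndrome = 14 (error at position 14)


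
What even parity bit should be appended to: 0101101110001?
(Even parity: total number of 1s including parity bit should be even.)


Number of 1s in data: 7
Parity bit: 1

1


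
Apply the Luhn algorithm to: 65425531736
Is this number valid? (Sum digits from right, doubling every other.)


Luhn sum = 45
45 mod 10 = 5

Invalid (Luhn sum mod 10 = 5)


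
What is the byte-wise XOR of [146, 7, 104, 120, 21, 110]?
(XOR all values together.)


XOR chain: 146 ^ 7 ^ 104 ^ 120 ^ 21 ^ 110 = 254

254


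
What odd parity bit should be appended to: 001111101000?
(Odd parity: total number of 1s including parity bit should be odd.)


Number of 1s in data: 6
Parity bit: 1

1


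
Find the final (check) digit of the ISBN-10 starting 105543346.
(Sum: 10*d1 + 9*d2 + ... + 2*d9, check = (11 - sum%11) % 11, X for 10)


Weighted sum: 160
160 mod 11 = 6

Check digit: 5


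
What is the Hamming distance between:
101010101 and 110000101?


XOR: 011010000
Count of 1s: 3

3


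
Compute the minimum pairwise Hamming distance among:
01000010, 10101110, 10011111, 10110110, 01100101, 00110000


Comparing all pairs, minimum distance: 2
Can detect 1 errors, correct 0 errors

2


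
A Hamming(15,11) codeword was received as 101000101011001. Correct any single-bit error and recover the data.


Syndrome = 4: error at position 4

Data: 10011011001 (corrected bit 4)


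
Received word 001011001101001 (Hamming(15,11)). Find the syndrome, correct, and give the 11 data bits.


Syndrome = 0: no error detected

Data: 11101101001 (no errors)


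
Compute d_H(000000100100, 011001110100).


XOR: 011001010000
Count of 1s: 4

4


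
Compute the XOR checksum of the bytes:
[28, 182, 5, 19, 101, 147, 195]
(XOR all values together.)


XOR chain: 28 ^ 182 ^ 5 ^ 19 ^ 101 ^ 147 ^ 195 = 137

137


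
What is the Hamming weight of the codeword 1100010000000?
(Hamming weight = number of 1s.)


Counting 1s in 1100010000000

3


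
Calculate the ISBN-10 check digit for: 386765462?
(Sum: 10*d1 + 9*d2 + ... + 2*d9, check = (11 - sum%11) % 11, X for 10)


Weighted sum: 298
298 mod 11 = 1

Check digit: X


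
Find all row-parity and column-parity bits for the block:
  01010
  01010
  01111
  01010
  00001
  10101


Row parities: 000011
Column parities: 10001

Row P: 000011, Col P: 10001, Corner: 0


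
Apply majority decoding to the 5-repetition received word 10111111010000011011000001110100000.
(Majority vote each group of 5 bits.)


Groups: 10111, 11101, 00000, 11011, 00000, 11101, 00000
Majority votes: 1101010

1101010


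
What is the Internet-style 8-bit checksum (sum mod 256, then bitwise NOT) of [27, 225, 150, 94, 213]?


Sum = 709 mod 256 = 197
Complement = 58

58


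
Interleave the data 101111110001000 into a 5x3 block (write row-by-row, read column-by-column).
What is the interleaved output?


Matrix:
  101
  111
  110
  001
  000
Read columns: 111000110011010

111000110011010


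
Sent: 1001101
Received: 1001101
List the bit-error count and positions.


XOR: 0000000

0 errors (received matches sent)


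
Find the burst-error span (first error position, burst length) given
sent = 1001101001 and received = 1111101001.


XOR: 0110000000

Burst at position 1, length 2


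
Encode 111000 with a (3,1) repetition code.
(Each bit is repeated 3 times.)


Each bit -> 3 copies

111111111000000000


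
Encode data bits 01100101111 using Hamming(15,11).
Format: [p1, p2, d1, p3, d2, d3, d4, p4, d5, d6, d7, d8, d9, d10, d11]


Parity bits: p1=1, p2=0, p3=0, p4=1

100011010101111


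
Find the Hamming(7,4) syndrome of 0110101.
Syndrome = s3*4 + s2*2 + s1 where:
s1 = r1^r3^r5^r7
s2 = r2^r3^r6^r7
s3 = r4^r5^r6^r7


s1=1, s2=1, s3=0

Syndrome = 3 (error at position 3)


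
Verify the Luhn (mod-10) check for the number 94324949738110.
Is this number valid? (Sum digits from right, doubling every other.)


Luhn sum = 73
73 mod 10 = 3

Invalid (Luhn sum mod 10 = 3)


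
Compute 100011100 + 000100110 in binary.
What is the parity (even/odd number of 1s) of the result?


100011100 = 284
000100110 = 38
Sum = 322 = 101000010
1s count = 3

odd parity (3 ones in 101000010)


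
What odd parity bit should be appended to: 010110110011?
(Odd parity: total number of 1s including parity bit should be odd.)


Number of 1s in data: 7
Parity bit: 0

0


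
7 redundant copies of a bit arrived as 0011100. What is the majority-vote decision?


Ones: 3 out of 7
Threshold: 4

0 (3/7 voted 1)


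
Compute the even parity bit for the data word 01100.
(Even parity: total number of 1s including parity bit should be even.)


Number of 1s in data: 2
Parity bit: 0

0


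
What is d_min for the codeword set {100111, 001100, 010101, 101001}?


Comparing all pairs, minimum distance: 3
Can detect 2 errors, correct 1 errors

3


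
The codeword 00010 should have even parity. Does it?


Number of 1s: 1

No, parity error (1 ones)


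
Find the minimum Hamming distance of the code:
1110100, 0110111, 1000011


Comparing all pairs, minimum distance: 3
Can detect 2 errors, correct 1 errors

3


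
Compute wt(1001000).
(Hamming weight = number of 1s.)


Counting 1s in 1001000

2


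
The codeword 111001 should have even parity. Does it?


Number of 1s: 4

Yes, parity is correct (4 ones)


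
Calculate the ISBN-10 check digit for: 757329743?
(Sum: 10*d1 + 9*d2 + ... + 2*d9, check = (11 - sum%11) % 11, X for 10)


Weighted sum: 295
295 mod 11 = 9

Check digit: 2


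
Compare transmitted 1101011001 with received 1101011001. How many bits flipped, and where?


XOR: 0000000000

0 errors (received matches sent)


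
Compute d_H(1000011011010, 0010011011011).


XOR: 1010000000001
Count of 1s: 3

3


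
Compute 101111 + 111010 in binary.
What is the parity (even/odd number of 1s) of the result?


101111 = 47
111010 = 58
Sum = 105 = 1101001
1s count = 4

even parity (4 ones in 1101001)


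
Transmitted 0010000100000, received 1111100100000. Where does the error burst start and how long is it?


XOR: 1101100000000

Burst at position 0, length 5


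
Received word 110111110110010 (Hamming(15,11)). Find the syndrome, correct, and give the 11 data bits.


Syndrome = 4: error at position 4

Data: 01110110010 (corrected bit 4)


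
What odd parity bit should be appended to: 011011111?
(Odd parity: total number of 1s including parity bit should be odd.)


Number of 1s in data: 7
Parity bit: 0

0


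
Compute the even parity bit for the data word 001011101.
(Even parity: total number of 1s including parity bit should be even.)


Number of 1s in data: 5
Parity bit: 1

1


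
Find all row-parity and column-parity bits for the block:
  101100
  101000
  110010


Row parities: 101
Column parities: 110110

Row P: 101, Col P: 110110, Corner: 0


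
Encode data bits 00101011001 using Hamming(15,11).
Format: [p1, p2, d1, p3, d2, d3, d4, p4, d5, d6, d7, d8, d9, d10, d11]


Parity bits: p1=1, p2=1, p3=1, p4=0

110101001011001


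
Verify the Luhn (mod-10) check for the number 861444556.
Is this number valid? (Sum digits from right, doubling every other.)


Luhn sum = 44
44 mod 10 = 4

Invalid (Luhn sum mod 10 = 4)


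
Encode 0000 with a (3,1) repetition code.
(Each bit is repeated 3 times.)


Each bit -> 3 copies

000000000000


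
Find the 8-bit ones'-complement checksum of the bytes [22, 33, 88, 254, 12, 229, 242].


Sum = 880 mod 256 = 112
Complement = 143

143


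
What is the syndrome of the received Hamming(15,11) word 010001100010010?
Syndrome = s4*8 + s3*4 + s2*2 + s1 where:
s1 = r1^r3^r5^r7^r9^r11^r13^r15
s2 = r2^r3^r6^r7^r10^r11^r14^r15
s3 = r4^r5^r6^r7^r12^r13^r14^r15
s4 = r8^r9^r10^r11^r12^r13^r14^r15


s1=0, s2=1, s3=1, s4=0

Syndrome = 6 (error at position 6)


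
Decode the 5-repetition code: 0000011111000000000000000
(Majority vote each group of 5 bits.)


Groups: 00000, 11111, 00000, 00000, 00000
Majority votes: 01000

01000


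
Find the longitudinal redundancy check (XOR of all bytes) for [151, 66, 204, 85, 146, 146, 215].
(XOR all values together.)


XOR chain: 151 ^ 66 ^ 204 ^ 85 ^ 146 ^ 146 ^ 215 = 155

155


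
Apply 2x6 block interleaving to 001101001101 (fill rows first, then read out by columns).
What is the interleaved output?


Matrix:
  001101
  001101
Read columns: 000011110011

000011110011


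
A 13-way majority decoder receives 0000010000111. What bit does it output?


Ones: 4 out of 13
Threshold: 7

0 (4/13 voted 1)


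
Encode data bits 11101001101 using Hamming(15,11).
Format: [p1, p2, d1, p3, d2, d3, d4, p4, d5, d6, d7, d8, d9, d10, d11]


Parity bits: p1=1, p2=1, p3=1, p4=0

111111001001101


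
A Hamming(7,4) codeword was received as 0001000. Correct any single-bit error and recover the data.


Syndrome = 4: error at position 4

Data: 0000 (corrected bit 4)


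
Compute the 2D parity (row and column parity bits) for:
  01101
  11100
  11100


Row parities: 111
Column parities: 01101

Row P: 111, Col P: 01101, Corner: 1


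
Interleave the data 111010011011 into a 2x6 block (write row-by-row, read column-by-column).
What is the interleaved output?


Matrix:
  111010
  011011
Read columns: 101111001101

101111001101


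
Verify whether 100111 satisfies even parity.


Number of 1s: 4

Yes, parity is correct (4 ones)


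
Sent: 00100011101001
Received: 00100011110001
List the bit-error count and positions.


XOR: 00000000011000

2 error(s) at position(s): 9, 10


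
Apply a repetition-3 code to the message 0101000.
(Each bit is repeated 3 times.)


Each bit -> 3 copies

000111000111000000000


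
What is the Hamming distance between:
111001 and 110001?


XOR: 001000
Count of 1s: 1

1


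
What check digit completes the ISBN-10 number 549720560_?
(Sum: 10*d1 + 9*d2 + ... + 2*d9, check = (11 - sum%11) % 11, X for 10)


Weighted sum: 257
257 mod 11 = 4

Check digit: 7


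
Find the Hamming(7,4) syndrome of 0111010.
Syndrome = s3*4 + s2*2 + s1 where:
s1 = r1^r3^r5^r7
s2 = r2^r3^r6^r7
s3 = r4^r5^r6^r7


s1=1, s2=1, s3=0

Syndrome = 3 (error at position 3)


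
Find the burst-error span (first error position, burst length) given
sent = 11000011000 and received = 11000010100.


XOR: 00000001100

Burst at position 7, length 2


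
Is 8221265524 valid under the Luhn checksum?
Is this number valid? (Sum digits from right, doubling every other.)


Luhn sum = 38
38 mod 10 = 8

Invalid (Luhn sum mod 10 = 8)


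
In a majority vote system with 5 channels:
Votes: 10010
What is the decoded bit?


Ones: 2 out of 5
Threshold: 3

0 (2/5 voted 1)


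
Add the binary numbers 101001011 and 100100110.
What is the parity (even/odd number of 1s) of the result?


101001011 = 331
100100110 = 294
Sum = 625 = 1001110001
1s count = 5

odd parity (5 ones in 1001110001)


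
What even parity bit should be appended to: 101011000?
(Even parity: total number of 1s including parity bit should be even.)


Number of 1s in data: 4
Parity bit: 0

0


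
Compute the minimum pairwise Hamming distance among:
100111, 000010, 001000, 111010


Comparing all pairs, minimum distance: 2
Can detect 1 errors, correct 0 errors

2


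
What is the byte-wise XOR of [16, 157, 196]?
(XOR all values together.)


XOR chain: 16 ^ 157 ^ 196 = 73

73


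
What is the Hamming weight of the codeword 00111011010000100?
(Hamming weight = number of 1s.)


Counting 1s in 00111011010000100

7


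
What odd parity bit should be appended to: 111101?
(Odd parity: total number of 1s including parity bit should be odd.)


Number of 1s in data: 5
Parity bit: 0

0


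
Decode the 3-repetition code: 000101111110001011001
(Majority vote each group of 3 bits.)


Groups: 000, 101, 111, 110, 001, 011, 001
Majority votes: 0111010

0111010


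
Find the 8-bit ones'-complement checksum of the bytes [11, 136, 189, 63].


Sum = 399 mod 256 = 143
Complement = 112

112


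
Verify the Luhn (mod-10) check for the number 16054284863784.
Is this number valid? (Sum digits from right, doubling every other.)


Luhn sum = 71
71 mod 10 = 1

Invalid (Luhn sum mod 10 = 1)


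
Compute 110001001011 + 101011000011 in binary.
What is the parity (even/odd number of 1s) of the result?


110001001011 = 3147
101011000011 = 2755
Sum = 5902 = 1011100001110
1s count = 7

odd parity (7 ones in 1011100001110)
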